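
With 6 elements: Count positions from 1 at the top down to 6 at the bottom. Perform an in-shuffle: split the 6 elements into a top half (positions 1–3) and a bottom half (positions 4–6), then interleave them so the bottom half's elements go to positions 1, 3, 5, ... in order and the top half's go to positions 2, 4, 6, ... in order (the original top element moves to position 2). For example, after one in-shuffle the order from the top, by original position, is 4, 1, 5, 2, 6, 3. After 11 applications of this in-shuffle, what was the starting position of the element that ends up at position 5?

3

Work backwards from position 5, undoing one in-shuffle at a time:
5 ← 6 ← 3 ← 5 ← 6 ← 3 ← 5 ← 6 ← 3 ← 5 ← 6 ← 3
So the element now at position 5 started at position 3.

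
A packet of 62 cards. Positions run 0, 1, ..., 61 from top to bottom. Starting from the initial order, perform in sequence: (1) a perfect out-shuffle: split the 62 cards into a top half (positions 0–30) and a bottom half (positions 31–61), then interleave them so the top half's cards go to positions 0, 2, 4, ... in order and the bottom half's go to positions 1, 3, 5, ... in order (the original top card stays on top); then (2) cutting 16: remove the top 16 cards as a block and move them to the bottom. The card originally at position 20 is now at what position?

24

Track the card from position 20 forward through each operation:
  after op 1 (out-shuffle): 20 → 40
  after op 2 (cut 16): 40 → 24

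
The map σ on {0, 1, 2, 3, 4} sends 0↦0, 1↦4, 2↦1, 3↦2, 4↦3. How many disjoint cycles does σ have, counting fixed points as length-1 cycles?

2

Cycle decomposition: (0) (1 4 3 2).
2 cycles.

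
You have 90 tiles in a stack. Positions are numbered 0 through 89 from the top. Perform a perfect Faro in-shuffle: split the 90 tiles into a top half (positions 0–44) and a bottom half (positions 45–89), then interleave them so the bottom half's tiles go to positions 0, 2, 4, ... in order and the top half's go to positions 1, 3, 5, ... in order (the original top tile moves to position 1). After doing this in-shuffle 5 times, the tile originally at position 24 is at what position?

Track the tile's position through each in-shuffle:
24 → 49 → 8 → 17 → 35 → 71

71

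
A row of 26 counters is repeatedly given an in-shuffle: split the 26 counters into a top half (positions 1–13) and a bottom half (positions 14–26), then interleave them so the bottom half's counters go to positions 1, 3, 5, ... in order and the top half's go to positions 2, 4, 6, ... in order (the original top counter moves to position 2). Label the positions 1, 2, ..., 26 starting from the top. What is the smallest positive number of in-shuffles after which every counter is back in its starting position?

The in-shuffle permutes the 26 positions with cycle lengths [2, 6, 18].
Every counter is home exactly when every cycle has completed a whole number of laps, i.e. after lcm(2, 6, 18) = 18 in-shuffles.

18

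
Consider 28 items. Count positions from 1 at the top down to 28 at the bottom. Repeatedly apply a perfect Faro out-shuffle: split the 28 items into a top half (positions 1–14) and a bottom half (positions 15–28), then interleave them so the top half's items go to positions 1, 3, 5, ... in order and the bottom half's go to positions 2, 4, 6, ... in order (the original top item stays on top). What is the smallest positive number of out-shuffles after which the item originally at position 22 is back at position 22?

Follow position 22 under repeated out-shuffles:
22 → 16 → 4 → 7 → 13 → 25 → 22
It first returns after 6 out-shuffles.

6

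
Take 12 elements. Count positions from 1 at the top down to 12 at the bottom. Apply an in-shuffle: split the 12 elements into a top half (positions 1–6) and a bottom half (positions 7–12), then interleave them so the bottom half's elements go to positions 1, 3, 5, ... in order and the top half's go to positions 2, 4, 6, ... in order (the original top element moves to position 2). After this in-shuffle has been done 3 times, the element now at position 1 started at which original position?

Work backwards from position 1, undoing one in-shuffle at a time:
1 ← 7 ← 10 ← 5
So the element now at position 1 started at position 5.

5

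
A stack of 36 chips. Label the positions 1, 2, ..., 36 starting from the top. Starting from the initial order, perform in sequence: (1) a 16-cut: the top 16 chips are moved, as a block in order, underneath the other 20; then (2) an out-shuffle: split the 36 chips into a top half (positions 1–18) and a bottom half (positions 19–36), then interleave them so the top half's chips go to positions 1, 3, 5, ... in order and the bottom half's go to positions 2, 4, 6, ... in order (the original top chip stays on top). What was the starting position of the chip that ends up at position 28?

Undo the operations in reverse order, starting from position 28:
  undo op 2 (out-shuffle, from bottom half): 28 ← 32
  undo op 1 (cut 16): 32 ← 12
So the chip at position 28 came from original position 12.

12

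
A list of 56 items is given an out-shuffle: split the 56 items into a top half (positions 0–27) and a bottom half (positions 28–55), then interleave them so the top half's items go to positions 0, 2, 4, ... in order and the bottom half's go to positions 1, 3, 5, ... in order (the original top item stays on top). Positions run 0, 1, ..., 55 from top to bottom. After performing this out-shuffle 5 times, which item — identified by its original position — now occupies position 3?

Work backwards from position 3, undoing one out-shuffle at a time:
3 ← 29 ← 42 ← 21 ← 38 ← 19
So the item now at position 3 started at position 19.

19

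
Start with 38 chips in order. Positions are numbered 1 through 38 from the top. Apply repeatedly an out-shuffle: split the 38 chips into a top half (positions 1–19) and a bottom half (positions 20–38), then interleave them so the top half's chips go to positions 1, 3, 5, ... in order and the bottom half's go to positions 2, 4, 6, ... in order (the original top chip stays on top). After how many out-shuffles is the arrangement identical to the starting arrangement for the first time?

36

The out-shuffle permutes the 38 positions with cycle lengths [1, 1, 36].
Every chip is home exactly when every cycle has completed a whole number of laps, i.e. after lcm(1, 36) = 36 out-shuffles.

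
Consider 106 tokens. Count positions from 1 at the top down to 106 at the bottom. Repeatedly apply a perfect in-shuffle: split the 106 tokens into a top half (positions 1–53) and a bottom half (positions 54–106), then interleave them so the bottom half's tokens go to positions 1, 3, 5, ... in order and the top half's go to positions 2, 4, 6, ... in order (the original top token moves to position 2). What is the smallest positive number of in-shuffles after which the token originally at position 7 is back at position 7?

Follow position 7 under repeated in-shuffles:
7 → 14 → 28 → 56 → 5 → 10 → 20 → 40 → ... → 7 (length 106)
It first returns after 106 in-shuffles.

106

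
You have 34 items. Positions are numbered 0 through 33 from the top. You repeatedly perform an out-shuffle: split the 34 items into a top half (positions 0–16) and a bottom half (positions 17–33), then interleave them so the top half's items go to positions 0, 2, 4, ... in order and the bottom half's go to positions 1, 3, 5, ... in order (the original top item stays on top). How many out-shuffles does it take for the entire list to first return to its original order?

The out-shuffle permutes the 34 positions with cycle lengths [1, 1, 2, 10, 10, 10].
Every item is home exactly when every cycle has completed a whole number of laps, i.e. after lcm(1, 2, 10) = 10 out-shuffles.

10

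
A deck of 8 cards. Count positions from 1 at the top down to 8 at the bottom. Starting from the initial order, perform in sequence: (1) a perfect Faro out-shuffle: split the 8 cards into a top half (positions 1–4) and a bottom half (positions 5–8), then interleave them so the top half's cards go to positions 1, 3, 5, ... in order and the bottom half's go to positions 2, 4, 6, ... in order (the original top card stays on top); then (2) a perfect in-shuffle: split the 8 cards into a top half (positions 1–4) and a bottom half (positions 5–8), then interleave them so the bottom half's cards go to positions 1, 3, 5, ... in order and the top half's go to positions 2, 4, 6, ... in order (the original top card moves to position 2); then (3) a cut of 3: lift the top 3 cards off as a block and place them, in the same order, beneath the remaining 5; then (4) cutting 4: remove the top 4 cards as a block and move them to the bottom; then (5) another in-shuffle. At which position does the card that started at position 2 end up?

5

Track the card from position 2 forward through each operation:
  after op 1 (out-shuffle): 2 → 3
  after op 2 (in-shuffle): 3 → 6
  after op 3 (cut 3): 6 → 3
  after op 4 (cut 4): 3 → 7
  after op 5 (in-shuffle): 7 → 5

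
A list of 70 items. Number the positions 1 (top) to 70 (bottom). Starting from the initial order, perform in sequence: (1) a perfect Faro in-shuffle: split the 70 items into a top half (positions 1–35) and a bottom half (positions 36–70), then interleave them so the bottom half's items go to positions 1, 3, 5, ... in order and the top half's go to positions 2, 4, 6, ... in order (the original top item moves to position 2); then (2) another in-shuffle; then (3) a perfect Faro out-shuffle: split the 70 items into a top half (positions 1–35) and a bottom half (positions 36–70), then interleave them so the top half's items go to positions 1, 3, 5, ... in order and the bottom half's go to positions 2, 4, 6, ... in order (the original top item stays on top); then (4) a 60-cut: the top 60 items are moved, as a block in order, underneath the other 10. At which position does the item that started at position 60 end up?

Track the item from position 60 forward through each operation:
  after op 1 (in-shuffle): 60 → 49
  after op 2 (in-shuffle): 49 → 27
  after op 3 (out-shuffle): 27 → 53
  after op 4 (cut 60): 53 → 63

63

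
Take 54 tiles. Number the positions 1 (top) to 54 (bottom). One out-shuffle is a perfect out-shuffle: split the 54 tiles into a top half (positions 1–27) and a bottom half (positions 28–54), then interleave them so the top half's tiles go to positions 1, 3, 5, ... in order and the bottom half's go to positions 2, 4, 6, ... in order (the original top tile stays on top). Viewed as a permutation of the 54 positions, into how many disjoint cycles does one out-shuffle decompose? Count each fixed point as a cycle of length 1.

3

Trace each unvisited position around until it returns:
(1) (2 3 5 9 17 33 ... len 52) (54)
3 cycles in total.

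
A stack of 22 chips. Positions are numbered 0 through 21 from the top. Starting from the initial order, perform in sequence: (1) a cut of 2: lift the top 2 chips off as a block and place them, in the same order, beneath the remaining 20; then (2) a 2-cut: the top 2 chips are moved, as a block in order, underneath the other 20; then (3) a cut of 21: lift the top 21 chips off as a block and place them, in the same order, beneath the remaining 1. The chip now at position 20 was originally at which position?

Undo the operations in reverse order, starting from position 20:
  undo op 3 (cut 21): 20 ← 19
  undo op 2 (cut 2): 19 ← 21
  undo op 1 (cut 2): 21 ← 1
So the chip at position 20 came from original position 1.

1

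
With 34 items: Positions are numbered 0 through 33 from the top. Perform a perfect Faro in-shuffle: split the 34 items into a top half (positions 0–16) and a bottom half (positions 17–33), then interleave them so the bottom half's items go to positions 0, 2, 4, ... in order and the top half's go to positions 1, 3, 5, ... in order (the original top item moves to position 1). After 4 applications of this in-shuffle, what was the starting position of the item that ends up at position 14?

Work backwards from position 14, undoing one in-shuffle at a time:
14 ← 24 ← 29 ← 14 ← 24
So the item now at position 14 started at position 24.

24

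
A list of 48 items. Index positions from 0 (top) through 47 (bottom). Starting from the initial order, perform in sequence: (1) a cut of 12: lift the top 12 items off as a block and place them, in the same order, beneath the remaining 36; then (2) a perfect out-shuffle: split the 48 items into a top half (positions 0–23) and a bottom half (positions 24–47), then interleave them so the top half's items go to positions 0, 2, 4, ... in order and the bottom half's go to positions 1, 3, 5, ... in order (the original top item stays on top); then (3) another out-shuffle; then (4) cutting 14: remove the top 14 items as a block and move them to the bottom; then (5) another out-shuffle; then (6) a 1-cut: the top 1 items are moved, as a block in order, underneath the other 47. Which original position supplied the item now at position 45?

33

Undo the operations in reverse order, starting from position 45:
  undo op 6 (cut 1): 45 ← 46
  undo op 5 (out-shuffle, from top half): 46 ← 23
  undo op 4 (cut 14): 23 ← 37
  undo op 3 (out-shuffle, from bottom half): 37 ← 42
  undo op 2 (out-shuffle, from top half): 42 ← 21
  undo op 1 (cut 12): 21 ← 33
So the item at position 45 came from original position 33.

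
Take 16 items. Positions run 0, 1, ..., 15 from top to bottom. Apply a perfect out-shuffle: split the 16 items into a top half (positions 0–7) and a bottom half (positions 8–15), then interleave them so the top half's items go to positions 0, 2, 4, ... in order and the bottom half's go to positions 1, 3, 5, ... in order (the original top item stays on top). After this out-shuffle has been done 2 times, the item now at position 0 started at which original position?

0

Work backwards from position 0, undoing one out-shuffle at a time:
0 ← 0 ← 0
So the item now at position 0 started at position 0.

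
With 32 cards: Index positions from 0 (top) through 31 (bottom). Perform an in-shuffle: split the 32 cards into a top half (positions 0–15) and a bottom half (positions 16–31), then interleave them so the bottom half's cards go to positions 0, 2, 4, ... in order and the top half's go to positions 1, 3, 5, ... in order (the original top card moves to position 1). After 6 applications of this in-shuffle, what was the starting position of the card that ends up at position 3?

30

Work backwards from position 3, undoing one in-shuffle at a time:
3 ← 1 ← 0 ← 16 ← 24 ← 28 ← 30
So the card now at position 3 started at position 30.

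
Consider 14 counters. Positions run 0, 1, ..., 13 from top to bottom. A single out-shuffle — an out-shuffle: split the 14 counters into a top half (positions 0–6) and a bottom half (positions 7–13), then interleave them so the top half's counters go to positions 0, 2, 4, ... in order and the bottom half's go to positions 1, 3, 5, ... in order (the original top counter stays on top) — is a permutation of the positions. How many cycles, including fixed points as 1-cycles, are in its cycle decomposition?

3

Trace each unvisited position around until it returns:
(0) (1 2 4 8 3 6 ... len 12) (13)
3 cycles in total.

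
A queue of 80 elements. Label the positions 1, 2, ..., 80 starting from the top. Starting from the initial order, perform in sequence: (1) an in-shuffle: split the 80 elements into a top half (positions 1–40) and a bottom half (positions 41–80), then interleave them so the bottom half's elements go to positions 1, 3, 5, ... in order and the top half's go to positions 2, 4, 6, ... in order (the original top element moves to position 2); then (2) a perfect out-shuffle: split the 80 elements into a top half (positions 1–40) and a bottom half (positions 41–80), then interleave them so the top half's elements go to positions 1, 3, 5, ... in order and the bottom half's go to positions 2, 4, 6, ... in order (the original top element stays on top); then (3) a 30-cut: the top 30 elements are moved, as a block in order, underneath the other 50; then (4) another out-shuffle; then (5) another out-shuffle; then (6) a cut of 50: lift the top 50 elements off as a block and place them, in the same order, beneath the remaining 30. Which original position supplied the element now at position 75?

71

Undo the operations in reverse order, starting from position 75:
  undo op 6 (cut 50): 75 ← 45
  undo op 5 (out-shuffle, from top half): 45 ← 23
  undo op 4 (out-shuffle, from top half): 23 ← 12
  undo op 3 (cut 30): 12 ← 42
  undo op 2 (out-shuffle, from bottom half): 42 ← 61
  undo op 1 (in-shuffle, from bottom half): 61 ← 71
So the element at position 75 came from original position 71.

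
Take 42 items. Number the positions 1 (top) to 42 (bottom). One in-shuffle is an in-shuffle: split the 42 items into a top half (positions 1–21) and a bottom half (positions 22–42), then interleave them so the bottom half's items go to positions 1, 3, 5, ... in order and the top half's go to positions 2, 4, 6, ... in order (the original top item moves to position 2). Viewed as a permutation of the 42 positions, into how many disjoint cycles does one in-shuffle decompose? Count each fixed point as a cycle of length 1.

3

Trace each unvisited position around until it returns:
(1 2 4 8 16 32 ... len 14) (3 6 12 24 5 10 ... len 14) (7 14 28 13 26 9 ... len 14)
3 cycles in total.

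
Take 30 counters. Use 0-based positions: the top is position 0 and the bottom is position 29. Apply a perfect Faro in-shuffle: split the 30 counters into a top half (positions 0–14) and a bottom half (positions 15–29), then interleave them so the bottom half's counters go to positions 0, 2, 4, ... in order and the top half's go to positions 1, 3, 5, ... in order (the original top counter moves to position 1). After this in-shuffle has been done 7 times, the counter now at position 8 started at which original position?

9

Work backwards from position 8, undoing one in-shuffle at a time:
8 ← 19 ← 9 ← 4 ← 17 ← 8 ← 19 ← 9
So the counter now at position 8 started at position 9.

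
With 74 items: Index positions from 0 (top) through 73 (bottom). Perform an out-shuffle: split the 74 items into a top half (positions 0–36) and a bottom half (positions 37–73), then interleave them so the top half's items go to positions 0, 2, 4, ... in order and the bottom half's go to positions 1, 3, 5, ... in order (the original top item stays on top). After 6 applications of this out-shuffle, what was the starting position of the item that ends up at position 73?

Work backwards from position 73, undoing one out-shuffle at a time:
73 ← 73 ← 73 ← 73 ← 73 ← 73 ← 73
So the item now at position 73 started at position 73.

73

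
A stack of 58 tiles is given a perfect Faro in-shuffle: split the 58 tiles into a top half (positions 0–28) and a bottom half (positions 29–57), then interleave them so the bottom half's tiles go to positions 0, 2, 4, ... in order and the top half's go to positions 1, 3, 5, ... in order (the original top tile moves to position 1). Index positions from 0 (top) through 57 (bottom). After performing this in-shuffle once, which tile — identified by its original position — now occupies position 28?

Work backwards from position 28, undoing one in-shuffle at a time:
28 ← 43
So the tile now at position 28 started at position 43.

43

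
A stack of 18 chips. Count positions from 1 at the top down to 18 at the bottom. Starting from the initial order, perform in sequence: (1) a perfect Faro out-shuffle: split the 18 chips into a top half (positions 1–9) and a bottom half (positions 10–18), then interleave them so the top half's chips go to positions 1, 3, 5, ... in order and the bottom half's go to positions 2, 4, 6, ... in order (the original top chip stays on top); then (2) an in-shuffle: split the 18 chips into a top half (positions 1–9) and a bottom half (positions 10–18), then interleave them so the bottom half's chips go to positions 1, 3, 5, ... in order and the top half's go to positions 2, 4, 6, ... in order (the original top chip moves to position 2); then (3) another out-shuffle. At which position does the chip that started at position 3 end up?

Track the chip from position 3 forward through each operation:
  after op 1 (out-shuffle): 3 → 5
  after op 2 (in-shuffle): 5 → 10
  after op 3 (out-shuffle): 10 → 2

2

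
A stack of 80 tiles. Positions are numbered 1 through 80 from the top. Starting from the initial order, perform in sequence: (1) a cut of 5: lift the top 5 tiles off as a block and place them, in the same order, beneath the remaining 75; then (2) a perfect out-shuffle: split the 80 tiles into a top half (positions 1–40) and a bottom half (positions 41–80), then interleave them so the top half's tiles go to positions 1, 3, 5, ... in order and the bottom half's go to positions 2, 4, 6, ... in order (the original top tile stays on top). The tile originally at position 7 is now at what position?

3

Track the tile from position 7 forward through each operation:
  after op 1 (cut 5): 7 → 2
  after op 2 (out-shuffle): 2 → 3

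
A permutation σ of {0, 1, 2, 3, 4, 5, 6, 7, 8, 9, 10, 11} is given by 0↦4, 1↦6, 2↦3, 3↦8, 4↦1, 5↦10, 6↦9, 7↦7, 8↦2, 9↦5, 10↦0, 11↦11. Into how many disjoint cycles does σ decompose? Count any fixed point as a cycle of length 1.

Cycle decomposition: (0 4 1 6 9 5 10) (2 3 8) (7) (11).
4 cycles.

4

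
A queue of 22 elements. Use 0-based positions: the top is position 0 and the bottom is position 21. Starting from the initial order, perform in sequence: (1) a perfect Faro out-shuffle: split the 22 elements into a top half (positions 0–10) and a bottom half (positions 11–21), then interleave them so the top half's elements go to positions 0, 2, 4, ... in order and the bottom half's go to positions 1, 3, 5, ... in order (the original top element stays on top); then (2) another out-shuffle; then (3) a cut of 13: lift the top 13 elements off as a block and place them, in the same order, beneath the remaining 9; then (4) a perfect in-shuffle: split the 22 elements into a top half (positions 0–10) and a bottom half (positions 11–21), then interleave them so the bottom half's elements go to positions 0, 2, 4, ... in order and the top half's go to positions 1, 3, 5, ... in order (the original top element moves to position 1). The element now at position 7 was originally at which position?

Undo the operations in reverse order, starting from position 7:
  undo op 4 (in-shuffle, from top half): 7 ← 3
  undo op 3 (cut 13): 3 ← 16
  undo op 2 (out-shuffle, from top half): 16 ← 8
  undo op 1 (out-shuffle, from top half): 8 ← 4
So the element at position 7 came from original position 4.

4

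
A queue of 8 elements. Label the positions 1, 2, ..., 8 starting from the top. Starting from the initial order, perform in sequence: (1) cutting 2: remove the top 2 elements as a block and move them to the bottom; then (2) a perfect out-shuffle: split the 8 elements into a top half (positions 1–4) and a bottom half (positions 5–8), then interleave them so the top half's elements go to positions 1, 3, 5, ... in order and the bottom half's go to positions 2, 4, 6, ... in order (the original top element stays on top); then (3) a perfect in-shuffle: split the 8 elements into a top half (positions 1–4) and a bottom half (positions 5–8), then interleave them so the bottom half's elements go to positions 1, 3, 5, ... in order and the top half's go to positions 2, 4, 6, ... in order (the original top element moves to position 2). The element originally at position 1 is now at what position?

Track the element from position 1 forward through each operation:
  after op 1 (cut 2): 1 → 7
  after op 2 (out-shuffle): 7 → 6
  after op 3 (in-shuffle): 6 → 3

3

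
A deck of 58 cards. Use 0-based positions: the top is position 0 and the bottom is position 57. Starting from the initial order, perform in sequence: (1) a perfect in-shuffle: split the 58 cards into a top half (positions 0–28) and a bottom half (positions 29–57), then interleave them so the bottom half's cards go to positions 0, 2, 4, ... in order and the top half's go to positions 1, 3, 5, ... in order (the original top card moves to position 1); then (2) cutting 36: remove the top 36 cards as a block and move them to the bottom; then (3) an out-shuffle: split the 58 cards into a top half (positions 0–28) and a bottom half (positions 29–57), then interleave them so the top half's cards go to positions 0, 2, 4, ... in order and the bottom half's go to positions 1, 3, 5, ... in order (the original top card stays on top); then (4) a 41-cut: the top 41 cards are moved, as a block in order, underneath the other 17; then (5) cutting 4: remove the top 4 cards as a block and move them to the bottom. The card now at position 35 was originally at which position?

Undo the operations in reverse order, starting from position 35:
  undo op 5 (cut 4): 35 ← 39
  undo op 4 (cut 41): 39 ← 22
  undo op 3 (out-shuffle, from top half): 22 ← 11
  undo op 2 (cut 36): 11 ← 47
  undo op 1 (in-shuffle, from top half): 47 ← 23
So the card at position 35 came from original position 23.

23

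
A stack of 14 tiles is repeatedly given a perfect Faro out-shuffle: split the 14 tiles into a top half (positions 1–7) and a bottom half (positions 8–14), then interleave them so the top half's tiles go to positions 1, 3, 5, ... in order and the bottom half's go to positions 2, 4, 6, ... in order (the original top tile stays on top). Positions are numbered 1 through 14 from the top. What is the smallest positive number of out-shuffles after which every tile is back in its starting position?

12

The out-shuffle permutes the 14 positions with cycle lengths [1, 1, 12].
Every tile is home exactly when every cycle has completed a whole number of laps, i.e. after lcm(1, 12) = 12 out-shuffles.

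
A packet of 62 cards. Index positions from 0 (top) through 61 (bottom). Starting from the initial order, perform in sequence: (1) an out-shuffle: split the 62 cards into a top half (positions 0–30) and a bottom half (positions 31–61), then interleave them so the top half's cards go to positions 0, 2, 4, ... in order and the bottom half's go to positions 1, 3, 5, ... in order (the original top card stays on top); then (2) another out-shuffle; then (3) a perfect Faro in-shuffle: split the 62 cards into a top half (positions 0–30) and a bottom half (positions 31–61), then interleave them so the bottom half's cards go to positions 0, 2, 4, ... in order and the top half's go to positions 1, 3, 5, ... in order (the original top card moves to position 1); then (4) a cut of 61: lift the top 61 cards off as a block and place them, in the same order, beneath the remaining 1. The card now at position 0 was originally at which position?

Undo the operations in reverse order, starting from position 0:
  undo op 4 (cut 61): 0 ← 61
  undo op 3 (in-shuffle, from top half): 61 ← 30
  undo op 2 (out-shuffle, from top half): 30 ← 15
  undo op 1 (out-shuffle, from bottom half): 15 ← 38
So the card at position 0 came from original position 38.

38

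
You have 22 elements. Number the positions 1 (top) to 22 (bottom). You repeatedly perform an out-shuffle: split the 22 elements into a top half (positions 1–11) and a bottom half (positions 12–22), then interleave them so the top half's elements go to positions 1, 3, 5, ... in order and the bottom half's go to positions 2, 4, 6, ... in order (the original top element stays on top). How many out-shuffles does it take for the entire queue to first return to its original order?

6

The out-shuffle permutes the 22 positions with cycle lengths [1, 1, 2, 3, 3, 6, 6].
Every element is home exactly when every cycle has completed a whole number of laps, i.e. after lcm(1, 2, 3, 6) = 6 out-shuffles.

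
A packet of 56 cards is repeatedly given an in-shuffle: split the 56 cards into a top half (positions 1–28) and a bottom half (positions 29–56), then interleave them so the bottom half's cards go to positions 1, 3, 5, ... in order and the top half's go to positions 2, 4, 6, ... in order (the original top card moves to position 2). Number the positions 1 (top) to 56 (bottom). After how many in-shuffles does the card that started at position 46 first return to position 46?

18

Follow position 46 under repeated in-shuffles:
46 → 35 → 13 → 26 → 52 → 47 → 37 → 17 → 34 → 11 → 22 → 44 → 31 → 5 → 10 → 20 → 40 → 23 → 46
It first returns after 18 in-shuffles.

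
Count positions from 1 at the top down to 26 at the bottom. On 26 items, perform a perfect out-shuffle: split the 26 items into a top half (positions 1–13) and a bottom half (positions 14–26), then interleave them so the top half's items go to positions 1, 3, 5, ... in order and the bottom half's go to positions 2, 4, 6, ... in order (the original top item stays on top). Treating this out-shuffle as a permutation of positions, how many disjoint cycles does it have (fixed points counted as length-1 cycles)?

4

Trace each unvisited position around until it returns:
(1) (2 3 5 9 17 8 ... len 20) (6 11 21 16) (26)
4 cycles in total.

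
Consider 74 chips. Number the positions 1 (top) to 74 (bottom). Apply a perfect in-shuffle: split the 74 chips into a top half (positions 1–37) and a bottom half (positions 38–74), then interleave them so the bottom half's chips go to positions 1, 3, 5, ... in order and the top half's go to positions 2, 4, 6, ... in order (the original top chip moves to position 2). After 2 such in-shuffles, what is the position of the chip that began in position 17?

68

Track the chip's position through each in-shuffle:
17 → 34 → 68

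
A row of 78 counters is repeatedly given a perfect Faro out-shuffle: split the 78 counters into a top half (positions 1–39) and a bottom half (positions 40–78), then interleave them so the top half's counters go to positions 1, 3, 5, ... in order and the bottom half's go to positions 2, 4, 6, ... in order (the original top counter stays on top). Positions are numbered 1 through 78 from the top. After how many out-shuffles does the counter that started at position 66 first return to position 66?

30

Follow position 66 under repeated out-shuffles:
66 → 54 → 30 → 59 → 40 → 2 → 3 → 5 → ... → 66 (length 30)
It first returns after 30 out-shuffles.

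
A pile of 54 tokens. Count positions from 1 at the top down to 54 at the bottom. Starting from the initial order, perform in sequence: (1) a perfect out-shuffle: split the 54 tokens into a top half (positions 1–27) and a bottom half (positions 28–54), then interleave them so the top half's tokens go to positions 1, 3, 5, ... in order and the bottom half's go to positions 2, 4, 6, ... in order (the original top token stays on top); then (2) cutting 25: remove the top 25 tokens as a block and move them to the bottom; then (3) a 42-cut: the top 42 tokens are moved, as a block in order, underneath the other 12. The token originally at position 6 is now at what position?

52

Track the token from position 6 forward through each operation:
  after op 1 (out-shuffle): 6 → 11
  after op 2 (cut 25): 11 → 40
  after op 3 (cut 42): 40 → 52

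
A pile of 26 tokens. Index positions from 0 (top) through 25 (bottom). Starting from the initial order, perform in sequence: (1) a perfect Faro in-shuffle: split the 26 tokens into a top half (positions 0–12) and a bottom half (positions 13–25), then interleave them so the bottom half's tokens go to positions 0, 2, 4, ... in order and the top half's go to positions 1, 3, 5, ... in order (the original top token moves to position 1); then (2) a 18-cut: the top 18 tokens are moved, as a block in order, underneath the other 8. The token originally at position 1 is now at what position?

11

Track the token from position 1 forward through each operation:
  after op 1 (in-shuffle): 1 → 3
  after op 2 (cut 18): 3 → 11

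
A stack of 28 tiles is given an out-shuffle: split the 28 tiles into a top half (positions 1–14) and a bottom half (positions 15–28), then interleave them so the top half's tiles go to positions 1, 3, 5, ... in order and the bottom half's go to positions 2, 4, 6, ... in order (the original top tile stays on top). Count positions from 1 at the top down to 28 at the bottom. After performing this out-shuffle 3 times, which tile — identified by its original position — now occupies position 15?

Work backwards from position 15, undoing one out-shuffle at a time:
15 ← 8 ← 18 ← 23
So the tile now at position 15 started at position 23.

23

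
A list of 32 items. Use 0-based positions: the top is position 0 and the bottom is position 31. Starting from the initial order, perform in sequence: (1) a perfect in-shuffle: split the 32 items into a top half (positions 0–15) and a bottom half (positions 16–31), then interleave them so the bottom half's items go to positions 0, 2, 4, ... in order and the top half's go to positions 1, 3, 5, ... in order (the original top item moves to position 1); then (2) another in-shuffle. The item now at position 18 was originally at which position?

12

Undo the operations in reverse order, starting from position 18:
  undo op 2 (in-shuffle, from bottom half): 18 ← 25
  undo op 1 (in-shuffle, from top half): 25 ← 12
So the item at position 18 came from original position 12.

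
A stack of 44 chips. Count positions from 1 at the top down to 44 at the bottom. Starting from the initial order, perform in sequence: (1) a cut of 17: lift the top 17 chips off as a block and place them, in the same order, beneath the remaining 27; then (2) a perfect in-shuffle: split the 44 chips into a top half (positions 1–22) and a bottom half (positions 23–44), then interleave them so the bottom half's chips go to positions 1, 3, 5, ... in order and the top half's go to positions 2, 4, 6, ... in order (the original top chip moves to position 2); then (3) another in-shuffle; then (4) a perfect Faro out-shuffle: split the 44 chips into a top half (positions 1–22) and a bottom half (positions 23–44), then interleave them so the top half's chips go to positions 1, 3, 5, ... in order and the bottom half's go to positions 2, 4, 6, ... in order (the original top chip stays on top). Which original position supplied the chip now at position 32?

Undo the operations in reverse order, starting from position 32:
  undo op 4 (out-shuffle, from bottom half): 32 ← 38
  undo op 3 (in-shuffle, from top half): 38 ← 19
  undo op 2 (in-shuffle, from bottom half): 19 ← 32
  undo op 1 (cut 17): 32 ← 5
So the chip at position 32 came from original position 5.

5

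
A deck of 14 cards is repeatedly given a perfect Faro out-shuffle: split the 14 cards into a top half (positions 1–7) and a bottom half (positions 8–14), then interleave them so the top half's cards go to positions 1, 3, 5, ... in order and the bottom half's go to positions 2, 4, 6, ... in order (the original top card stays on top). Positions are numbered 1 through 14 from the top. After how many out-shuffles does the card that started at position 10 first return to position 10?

Follow position 10 under repeated out-shuffles:
10 → 6 → 11 → 8 → 2 → 3 → 5 → 9 → 4 → 7 → 13 → 12 → 10
It first returns after 12 out-shuffles.

12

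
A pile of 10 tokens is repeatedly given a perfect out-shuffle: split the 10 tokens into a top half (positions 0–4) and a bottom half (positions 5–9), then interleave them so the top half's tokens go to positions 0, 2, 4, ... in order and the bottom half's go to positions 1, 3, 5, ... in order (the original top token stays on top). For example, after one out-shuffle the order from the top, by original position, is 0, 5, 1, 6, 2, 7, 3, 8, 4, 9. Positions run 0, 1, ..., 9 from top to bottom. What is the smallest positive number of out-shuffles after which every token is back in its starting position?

The out-shuffle permutes the 10 positions with cycle lengths [1, 1, 2, 6].
Every token is home exactly when every cycle has completed a whole number of laps, i.e. after lcm(1, 2, 6) = 6 out-shuffles.

6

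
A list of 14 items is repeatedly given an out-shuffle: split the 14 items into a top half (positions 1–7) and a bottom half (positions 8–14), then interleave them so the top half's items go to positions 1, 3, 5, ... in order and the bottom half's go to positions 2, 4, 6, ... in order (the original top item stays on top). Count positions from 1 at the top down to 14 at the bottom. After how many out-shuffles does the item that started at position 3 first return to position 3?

12

Follow position 3 under repeated out-shuffles:
3 → 5 → 9 → 4 → 7 → 13 → 12 → 10 → 6 → 11 → 8 → 2 → 3
It first returns after 12 out-shuffles.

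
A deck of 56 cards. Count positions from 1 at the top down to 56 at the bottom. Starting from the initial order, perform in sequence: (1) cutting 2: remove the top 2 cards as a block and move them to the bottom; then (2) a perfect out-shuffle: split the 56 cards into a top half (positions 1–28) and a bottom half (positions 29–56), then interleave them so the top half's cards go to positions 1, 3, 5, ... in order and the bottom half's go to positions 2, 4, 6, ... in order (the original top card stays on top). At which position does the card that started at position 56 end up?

52

Track the card from position 56 forward through each operation:
  after op 1 (cut 2): 56 → 54
  after op 2 (out-shuffle): 54 → 52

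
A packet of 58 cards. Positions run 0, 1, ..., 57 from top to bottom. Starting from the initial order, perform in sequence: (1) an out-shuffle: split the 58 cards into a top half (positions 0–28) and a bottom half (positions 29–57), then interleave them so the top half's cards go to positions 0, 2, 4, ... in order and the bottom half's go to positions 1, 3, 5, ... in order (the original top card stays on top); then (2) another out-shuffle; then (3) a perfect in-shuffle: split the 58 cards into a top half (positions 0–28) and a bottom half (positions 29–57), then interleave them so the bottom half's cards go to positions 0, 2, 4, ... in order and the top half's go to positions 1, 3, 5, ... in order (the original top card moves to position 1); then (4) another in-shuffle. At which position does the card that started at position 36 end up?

Track the card from position 36 forward through each operation:
  after op 1 (out-shuffle): 36 → 15
  after op 2 (out-shuffle): 15 → 30
  after op 3 (in-shuffle): 30 → 2
  after op 4 (in-shuffle): 2 → 5

5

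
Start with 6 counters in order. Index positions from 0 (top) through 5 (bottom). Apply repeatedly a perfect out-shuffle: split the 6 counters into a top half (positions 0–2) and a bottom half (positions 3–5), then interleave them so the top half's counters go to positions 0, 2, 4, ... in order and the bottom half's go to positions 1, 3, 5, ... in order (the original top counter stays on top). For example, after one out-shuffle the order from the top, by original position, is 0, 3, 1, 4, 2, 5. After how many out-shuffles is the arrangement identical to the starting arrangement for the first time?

4

The out-shuffle permutes the 6 positions with cycle lengths [1, 1, 4].
Every counter is home exactly when every cycle has completed a whole number of laps, i.e. after lcm(1, 4) = 4 out-shuffles.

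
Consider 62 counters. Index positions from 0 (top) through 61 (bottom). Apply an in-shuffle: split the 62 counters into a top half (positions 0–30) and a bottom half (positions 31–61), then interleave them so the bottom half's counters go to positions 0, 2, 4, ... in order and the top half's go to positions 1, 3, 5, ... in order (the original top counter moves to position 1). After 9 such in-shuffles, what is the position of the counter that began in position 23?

2

Track the counter's position through each in-shuffle:
23 → 47 → 32 → 2 → 5 → 11 → 23 → 47 → 32 → 2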